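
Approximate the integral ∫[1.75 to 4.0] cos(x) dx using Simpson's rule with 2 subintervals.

f(x) = cos(x)
a = 1.75, b = 4.0, n = 2
h = (b - a)/n = 1.125000

Simpson's rule: (h/3)[f(x₀) + 4f(x₁) + 2f(x₂) + ... + f(xₙ)]

x_0 = 1.7500, f(x_0) = -0.178246, coefficient = 1
x_1 = 2.8750, f(x_1) = -0.964674, coefficient = 4
x_2 = 4.0000, f(x_2) = -0.653644, coefficient = 1

I ≈ (1.125000/3) × -4.690586 = -1.758970
Exact value: -1.740788
Error: 0.018181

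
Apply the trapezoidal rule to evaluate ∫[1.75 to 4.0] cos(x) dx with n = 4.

f(x) = cos(x)
a = 1.75, b = 4.0, n = 4
h = (b - a)/n = 0.562500

Trapezoidal rule: (h/2)[f(x₀) + 2f(x₁) + 2f(x₂) + ... + f(xₙ)]

x_0 = 1.7500, f(x_0) = -0.178246, coefficient = 1
x_1 = 2.3125, f(x_1) = -0.675545, coefficient = 2
x_2 = 2.8750, f(x_2) = -0.964674, coefficient = 2
x_3 = 3.4375, f(x_3) = -0.956538, coefficient = 2
x_4 = 4.0000, f(x_4) = -0.653644, coefficient = 1

I ≈ (0.562500/2) × -6.025404 = -1.694645
Exact value: -1.740788
Error: 0.046144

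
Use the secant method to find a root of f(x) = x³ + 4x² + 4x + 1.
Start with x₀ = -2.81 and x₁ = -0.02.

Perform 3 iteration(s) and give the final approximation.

f(x) = x³ + 4x² + 4x + 1
x₀ = -2.81, x₁ = -0.02

Secant formula: x_{n+1} = x_n - f(x_n)(x_n - x_{n-1})/(f(x_n) - f(x_{n-1}))

Iteration 1:
  f(-2.810000) = -0.843641
  f(-0.020000) = 0.921592
  x_2 = -0.020000 - 0.921592×(-0.020000 - (-2.810000))/(0.921592 - (-0.843641))
       = -1.476602
Iteration 2:
  f(-0.020000) = 0.921592
  f(-1.476602) = 0.595491
  x_3 = -1.476602 - 0.595491×(-1.476602 - (-0.020000))/(0.595491 - 0.921592)
       = -4.136499
Iteration 3:
  f(-1.476602) = 0.595491
  f(-4.136499) = -17.881569
  x_4 = -4.136499 - (-17.881569)×(-4.136499 - (-1.476602))/(-17.881569 - 0.595491)
       = -1.562327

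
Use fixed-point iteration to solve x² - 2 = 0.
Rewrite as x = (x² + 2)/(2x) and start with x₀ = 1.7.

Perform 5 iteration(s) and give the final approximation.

Equation: x² - 2 = 0
Fixed-point form: x = (x² + 2)/(2x)
x₀ = 1.7

x_1 = g(1.700000) = 1.438235
x_2 = g(1.438235) = 1.414414
x_3 = g(1.414414) = 1.414214
x_4 = g(1.414214) = 1.414214
x_5 = g(1.414214) = 1.414214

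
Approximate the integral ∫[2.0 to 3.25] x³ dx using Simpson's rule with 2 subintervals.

f(x) = x³
a = 2.0, b = 3.25, n = 2
h = (b - a)/n = 0.625000

Simpson's rule: (h/3)[f(x₀) + 4f(x₁) + 2f(x₂) + ... + f(xₙ)]

x_0 = 2.0000, f(x_0) = 8.000000, coefficient = 1
x_1 = 2.6250, f(x_1) = 18.087891, coefficient = 4
x_2 = 3.2500, f(x_2) = 34.328125, coefficient = 1

I ≈ (0.625000/3) × 114.679688 = 23.891602
Exact value: 23.891602
Error: 0.000000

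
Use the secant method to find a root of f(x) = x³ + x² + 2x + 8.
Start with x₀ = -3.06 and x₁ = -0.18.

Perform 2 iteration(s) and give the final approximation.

f(x) = x³ + x² + 2x + 8
x₀ = -3.06, x₁ = -0.18

Secant formula: x_{n+1} = x_n - f(x_n)(x_n - x_{n-1})/(f(x_n) - f(x_{n-1}))

Iteration 1:
  f(-3.060000) = -17.409016
  f(-0.180000) = 7.666568
  x_2 = -0.180000 - 7.666568×(-0.180000 - (-3.060000))/(7.666568 - (-17.409016))
       = -1.060526
Iteration 2:
  f(-0.180000) = 7.666568
  f(-1.060526) = 5.810872
  x_3 = -1.060526 - 5.810872×(-1.060526 - (-0.180000))/(5.810872 - 7.666568)
       = -3.817781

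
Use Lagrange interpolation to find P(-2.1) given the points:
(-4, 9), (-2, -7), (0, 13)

Lagrange interpolation formula:
P(x) = Σ yᵢ × Lᵢ(x)
where Lᵢ(x) = Π_{j≠i} (x - xⱼ)/(xᵢ - xⱼ)

L_0(-2.1) = (-2.1 - (-2))/(-4 - (-2)) × (-2.1 - 0)/(-4 - 0) = 0.026250
L_1(-2.1) = (-2.1 - (-4))/(-2 - (-4)) × (-2.1 - 0)/(-2 - 0) = 0.997500
L_2(-2.1) = (-2.1 - (-4))/(0 - (-4)) × (-2.1 - (-2))/(0 - (-2)) = -0.023750

P(-2.1) = 9×L_0(-2.1) + (-7)×L_1(-2.1) + 13×L_2(-2.1)
P(-2.1) = -7.055000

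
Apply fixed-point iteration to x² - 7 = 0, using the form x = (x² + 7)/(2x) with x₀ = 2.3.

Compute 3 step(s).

Equation: x² - 7 = 0
Fixed-point form: x = (x² + 7)/(2x)
x₀ = 2.3

x_1 = g(2.300000) = 2.671739
x_2 = g(2.671739) = 2.645878
x_3 = g(2.645878) = 2.645751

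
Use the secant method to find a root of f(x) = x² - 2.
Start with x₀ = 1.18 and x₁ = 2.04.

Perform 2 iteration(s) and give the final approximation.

f(x) = x² - 2
x₀ = 1.18, x₁ = 2.04

Secant formula: x_{n+1} = x_n - f(x_n)(x_n - x_{n-1})/(f(x_n) - f(x_{n-1}))

Iteration 1:
  f(1.180000) = -0.607600
  f(2.040000) = 2.161600
  x_2 = 2.040000 - 2.161600×(2.040000 - 1.180000)/(2.161600 - (-0.607600))
       = 1.368696
Iteration 2:
  f(2.040000) = 2.161600
  f(1.368696) = -0.126672
  x_3 = 1.368696 - (-0.126672)×(1.368696 - 2.040000)/(-0.126672 - 2.161600)
       = 1.405857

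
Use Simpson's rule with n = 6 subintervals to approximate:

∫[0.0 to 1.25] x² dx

f(x) = x²
a = 0.0, b = 1.25, n = 6
h = (b - a)/n = 0.208333

Simpson's rule: (h/3)[f(x₀) + 4f(x₁) + 2f(x₂) + ... + f(xₙ)]

x_0 = 0.0000, f(x_0) = 0.000000, coefficient = 1
x_1 = 0.2083, f(x_1) = 0.043403, coefficient = 4
x_2 = 0.4167, f(x_2) = 0.173611, coefficient = 2
x_3 = 0.6250, f(x_3) = 0.390625, coefficient = 4
x_4 = 0.8333, f(x_4) = 0.694444, coefficient = 2
x_5 = 1.0417, f(x_5) = 1.085069, coefficient = 4
x_6 = 1.2500, f(x_6) = 1.562500, coefficient = 1

I ≈ (0.208333/3) × 9.375000 = 0.651042
Exact value: 0.651042
Error: 0.000000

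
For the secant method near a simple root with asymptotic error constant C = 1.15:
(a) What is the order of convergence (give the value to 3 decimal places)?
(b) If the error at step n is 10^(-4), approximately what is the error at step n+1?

(a) Secant method has superlinear convergence with order φ = (1+√5)/2 ≈ 1.618.
    This means |e_{n+1}| ≈ C|e_n|^1.618.

(b) With |e_n| = 10^(-4) and C = 1.15:
    |e_{n+1}| ≈ 1.15 × (10^(-4))^1.618 = 1.15 × 10^(-6.47)

(a) ≈ 1.618 (golden ratio); (b) |e_{n+1}| ≈ 3.878e-07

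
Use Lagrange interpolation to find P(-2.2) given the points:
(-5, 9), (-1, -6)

Lagrange interpolation formula:
P(x) = Σ yᵢ × Lᵢ(x)
where Lᵢ(x) = Π_{j≠i} (x - xⱼ)/(xᵢ - xⱼ)

L_0(-2.2) = (-2.2 - (-1))/(-5 - (-1)) = 0.300000
L_1(-2.2) = (-2.2 - (-5))/(-1 - (-5)) = 0.700000

P(-2.2) = 9×L_0(-2.2) + (-6)×L_1(-2.2)
P(-2.2) = -1.500000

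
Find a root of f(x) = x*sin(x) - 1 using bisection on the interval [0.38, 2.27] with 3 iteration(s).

f(x) = x*sin(x) - 1
Initial interval: [0.38, 2.27]

Iteration 1:
  c_1 = (0.380000 + 2.270000)/2 = 1.325000
  f(c_1) = f(1.325000) = 0.285176
  f(a) × f(c) < 0, new interval: [0.380000, 1.325000]
Iteration 2:
  c_2 = (0.380000 + 1.325000)/2 = 0.852500
  f(c_2) = f(0.852500) = -0.358129
  f(a) × f(c) ≥ 0, new interval: [0.852500, 1.325000]
Iteration 3:
  c_3 = (0.852500 + 1.325000)/2 = 1.088750
  f(c_3) = f(1.088750) = -0.035315
  f(a) × f(c) ≥ 0, new interval: [1.088750, 1.325000]

After 3 iteration(s), the approximation is c_3 = 1.088750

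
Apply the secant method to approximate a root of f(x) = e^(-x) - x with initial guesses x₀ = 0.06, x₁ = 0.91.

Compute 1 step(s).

f(x) = e^(-x) - x
x₀ = 0.06, x₁ = 0.91

Secant formula: x_{n+1} = x_n - f(x_n)(x_n - x_{n-1})/(f(x_n) - f(x_{n-1}))

Iteration 1:
  f(0.060000) = 0.881765
  f(0.910000) = -0.507476
  x_2 = 0.910000 - (-0.507476)×(0.910000 - 0.060000)/(-0.507476 - 0.881765)
       = 0.599503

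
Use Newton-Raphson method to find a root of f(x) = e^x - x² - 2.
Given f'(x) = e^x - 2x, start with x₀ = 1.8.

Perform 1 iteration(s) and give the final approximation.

f(x) = e^x - x² - 2
f'(x) = e^x - 2x
x₀ = 1.8

Newton-Raphson formula: x_{n+1} = x_n - f(x_n)/f'(x_n)

Iteration 1:
  f(1.800000) = 0.809647
  f'(1.800000) = 2.449647
  x_1 = 1.800000 - 0.809647/2.449647 = 1.469484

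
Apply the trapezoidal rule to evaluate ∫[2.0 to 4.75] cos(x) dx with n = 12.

f(x) = cos(x)
a = 2.0, b = 4.75, n = 12
h = (b - a)/n = 0.229167

Trapezoidal rule: (h/2)[f(x₀) + 2f(x₁) + 2f(x₂) + ... + f(xₙ)]

x_0 = 2.0000, f(x_0) = -0.416147, coefficient = 1
x_1 = 2.2292, f(x_1) = -0.611829, coefficient = 2
x_2 = 2.4583, f(x_2) = -0.775519, coefficient = 2
x_3 = 2.6875, f(x_3) = -0.898659, coefficient = 2
x_4 = 2.9167, f(x_4) = -0.974811, coefficient = 2
x_5 = 3.1458, f(x_5) = -0.999991, coefficient = 2
x_6 = 3.3750, f(x_6) = -0.972884, coefficient = 2
x_7 = 3.6042, f(x_7) = -0.894907, coefficient = 2
x_8 = 3.8333, f(x_8) = -0.770137, coefficient = 2
x_9 = 4.0625, f(x_9) = -0.605098, coefficient = 2
x_10 = 4.2917, f(x_10) = -0.408420, coefficient = 2
x_11 = 4.5208, f(x_11) = -0.190386, coefficient = 2
x_12 = 4.7500, f(x_12) = 0.037602, coefficient = 1

I ≈ (0.229167/2) × -16.583826 = -1.900230
Exact value: -1.908590
Error: 0.008360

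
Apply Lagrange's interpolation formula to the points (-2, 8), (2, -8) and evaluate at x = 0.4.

Lagrange interpolation formula:
P(x) = Σ yᵢ × Lᵢ(x)
where Lᵢ(x) = Π_{j≠i} (x - xⱼ)/(xᵢ - xⱼ)

L_0(0.4) = (0.4 - 2)/(-2 - 2) = 0.400000
L_1(0.4) = (0.4 - (-2))/(2 - (-2)) = 0.600000

P(0.4) = 8×L_0(0.4) + (-8)×L_1(0.4)
P(0.4) = -1.600000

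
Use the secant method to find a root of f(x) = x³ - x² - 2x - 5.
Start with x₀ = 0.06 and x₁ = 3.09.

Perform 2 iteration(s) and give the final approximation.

f(x) = x³ - x² - 2x - 5
x₀ = 0.06, x₁ = 3.09

Secant formula: x_{n+1} = x_n - f(x_n)(x_n - x_{n-1})/(f(x_n) - f(x_{n-1}))

Iteration 1:
  f(0.060000) = -5.123384
  f(3.090000) = 8.775529
  x_2 = 3.090000 - 8.775529×(3.090000 - 0.060000)/(8.775529 - (-5.123384))
       = 1.176911
Iteration 2:
  f(3.090000) = 8.775529
  f(1.176911) = -7.108779
  x_3 = 1.176911 - (-7.108779)×(1.176911 - 3.090000)/(-7.108779 - 8.775529)
       = 2.033085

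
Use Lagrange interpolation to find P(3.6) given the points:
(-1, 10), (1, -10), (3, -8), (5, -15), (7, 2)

Lagrange interpolation formula:
P(x) = Σ yᵢ × Lᵢ(x)
where Lᵢ(x) = Π_{j≠i} (x - xⱼ)/(xᵢ - xⱼ)

L_0(3.6) = (3.6 - 1)/(-1 - 1) × (3.6 - 3)/(-1 - 3) × (3.6 - 5)/(-1 - 5) × (3.6 - 7)/(-1 - 7) = 0.019338
L_1(3.6) = (3.6 - (-1))/(1 - (-1)) × (3.6 - 3)/(1 - 3) × (3.6 - 5)/(1 - 5) × (3.6 - 7)/(1 - 7) = -0.136850
L_2(3.6) = (3.6 - (-1))/(3 - (-1)) × (3.6 - 1)/(3 - 1) × (3.6 - 5)/(3 - 5) × (3.6 - 7)/(3 - 7) = 0.889525
L_3(3.6) = (3.6 - (-1))/(5 - (-1)) × (3.6 - 1)/(5 - 1) × (3.6 - 3)/(5 - 3) × (3.6 - 7)/(5 - 7) = 0.254150
L_4(3.6) = (3.6 - (-1))/(7 - (-1)) × (3.6 - 1)/(7 - 1) × (3.6 - 3)/(7 - 3) × (3.6 - 5)/(7 - 5) = -0.026163

P(3.6) = 10×L_0(3.6) + (-10)×L_1(3.6) + (-8)×L_2(3.6) + (-15)×L_3(3.6) + 2×L_4(3.6)
P(3.6) = -9.418900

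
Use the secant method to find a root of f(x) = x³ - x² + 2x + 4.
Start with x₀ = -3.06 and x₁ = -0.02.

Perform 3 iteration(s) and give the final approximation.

f(x) = x³ - x² + 2x + 4
x₀ = -3.06, x₁ = -0.02

Secant formula: x_{n+1} = x_n - f(x_n)(x_n - x_{n-1})/(f(x_n) - f(x_{n-1}))

Iteration 1:
  f(-3.060000) = -40.136216
  f(-0.020000) = 3.959592
  x_2 = -0.020000 - 3.959592×(-0.020000 - (-3.060000))/(3.959592 - (-40.136216))
       = -0.292977
Iteration 2:
  f(-0.020000) = 3.959592
  f(-0.292977) = 3.303061
  x_3 = -0.292977 - 3.303061×(-0.292977 - (-0.020000))/(3.303061 - 3.959592)
       = -1.666350
Iteration 3:
  f(-0.292977) = 3.303061
  f(-1.666350) = -6.736416
  x_4 = -1.666350 - (-6.736416)×(-1.666350 - (-0.292977))/(-6.736416 - 3.303061)
       = -0.744827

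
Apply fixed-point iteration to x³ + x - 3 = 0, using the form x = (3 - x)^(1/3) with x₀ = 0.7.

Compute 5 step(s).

Equation: x³ + x - 3 = 0
Fixed-point form: x = (3 - x)^(1/3)
x₀ = 0.7

x_1 = g(0.700000) = 1.320006
x_2 = g(1.320006) = 1.188783
x_3 = g(1.188783) = 1.218962
x_4 = g(1.218962) = 1.212154
x_5 = g(1.212154) = 1.213696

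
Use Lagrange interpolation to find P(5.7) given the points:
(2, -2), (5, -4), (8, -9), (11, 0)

Lagrange interpolation formula:
P(x) = Σ yᵢ × Lᵢ(x)
where Lᵢ(x) = Π_{j≠i} (x - xⱼ)/(xᵢ - xⱼ)

L_0(5.7) = (5.7 - 5)/(2 - 5) × (5.7 - 8)/(2 - 8) × (5.7 - 11)/(2 - 11) = -0.052673
L_1(5.7) = (5.7 - 2)/(5 - 2) × (5.7 - 8)/(5 - 8) × (5.7 - 11)/(5 - 11) = 0.835241
L_2(5.7) = (5.7 - 2)/(8 - 2) × (5.7 - 5)/(8 - 5) × (5.7 - 11)/(8 - 11) = 0.254204
L_3(5.7) = (5.7 - 2)/(11 - 2) × (5.7 - 5)/(11 - 5) × (5.7 - 8)/(11 - 8) = -0.036772

P(5.7) = (-2)×L_0(5.7) + (-4)×L_1(5.7) + (-9)×L_2(5.7) + 0×L_3(5.7)
P(5.7) = -5.523451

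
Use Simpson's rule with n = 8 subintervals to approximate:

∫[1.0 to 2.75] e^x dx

f(x) = e^x
a = 1.0, b = 2.75, n = 8
h = (b - a)/n = 0.218750

Simpson's rule: (h/3)[f(x₀) + 4f(x₁) + 2f(x₂) + ... + f(xₙ)]

x_0 = 1.0000, f(x_0) = 2.718282, coefficient = 1
x_1 = 1.2188, f(x_1) = 3.382956, coefficient = 4
x_2 = 1.4375, f(x_2) = 4.210157, coefficient = 2
x_3 = 1.6562, f(x_3) = 5.239625, coefficient = 4
x_4 = 1.8750, f(x_4) = 6.520819, coefficient = 2
x_5 = 2.0938, f(x_5) = 8.115291, coefficient = 4
x_6 = 2.3125, f(x_6) = 10.099642, coefficient = 2
x_7 = 2.5312, f(x_7) = 12.569208, coefficient = 4
x_8 = 2.7500, f(x_8) = 15.642632, coefficient = 1

I ≈ (0.218750/3) × 177.250471 = 12.924514
Exact value: 12.924350
Error: 0.000163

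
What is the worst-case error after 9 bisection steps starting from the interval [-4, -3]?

Bisection error bound: |error| ≤ (b-a)/2^n
|error| ≤ (-3 - (-4))/2^9 = 1/2^9
|error| ≤ 0.0019531250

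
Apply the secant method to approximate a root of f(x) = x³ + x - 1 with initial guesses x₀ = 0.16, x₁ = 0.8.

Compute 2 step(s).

f(x) = x³ + x - 1
x₀ = 0.16, x₁ = 0.8

Secant formula: x_{n+1} = x_n - f(x_n)(x_n - x_{n-1})/(f(x_n) - f(x_{n-1}))

Iteration 1:
  f(0.160000) = -0.835904
  f(0.800000) = 0.312000
  x_2 = 0.800000 - 0.312000×(0.800000 - 0.160000)/(0.312000 - (-0.835904))
       = 0.626048
Iteration 2:
  f(0.800000) = 0.312000
  f(0.626048) = -0.128581
  x_3 = 0.626048 - (-0.128581)×(0.626048 - 0.800000)/(-0.128581 - 0.312000)
       = 0.676815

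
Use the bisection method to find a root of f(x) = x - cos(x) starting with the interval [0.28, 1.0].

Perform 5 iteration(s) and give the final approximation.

f(x) = x - cos(x)
Initial interval: [0.28, 1.0]

Iteration 1:
  c_1 = (0.280000 + 1.000000)/2 = 0.640000
  f(c_1) = f(0.640000) = -0.162096
  f(a) × f(c) ≥ 0, new interval: [0.640000, 1.000000]
Iteration 2:
  c_2 = (0.640000 + 1.000000)/2 = 0.820000
  f(c_2) = f(0.820000) = 0.137779
  f(a) × f(c) < 0, new interval: [0.640000, 0.820000]
Iteration 3:
  c_3 = (0.640000 + 0.820000)/2 = 0.730000
  f(c_3) = f(0.730000) = -0.015174
  f(a) × f(c) ≥ 0, new interval: [0.730000, 0.820000]
Iteration 4:
  c_4 = (0.730000 + 0.820000)/2 = 0.775000
  f(c_4) = f(0.775000) = 0.060579
  f(a) × f(c) < 0, new interval: [0.730000, 0.775000]
Iteration 5:
  c_5 = (0.730000 + 0.775000)/2 = 0.752500
  f(c_5) = f(0.752500) = 0.022518
  f(a) × f(c) < 0, new interval: [0.730000, 0.752500]

After 5 iteration(s), the approximation is c_5 = 0.752500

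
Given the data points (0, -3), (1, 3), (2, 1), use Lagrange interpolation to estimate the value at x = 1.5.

Lagrange interpolation formula:
P(x) = Σ yᵢ × Lᵢ(x)
where Lᵢ(x) = Π_{j≠i} (x - xⱼ)/(xᵢ - xⱼ)

L_0(1.5) = (1.5 - 1)/(0 - 1) × (1.5 - 2)/(0 - 2) = -0.125000
L_1(1.5) = (1.5 - 0)/(1 - 0) × (1.5 - 2)/(1 - 2) = 0.750000
L_2(1.5) = (1.5 - 0)/(2 - 0) × (1.5 - 1)/(2 - 1) = 0.375000

P(1.5) = (-3)×L_0(1.5) + 3×L_1(1.5) + 1×L_2(1.5)
P(1.5) = 3.000000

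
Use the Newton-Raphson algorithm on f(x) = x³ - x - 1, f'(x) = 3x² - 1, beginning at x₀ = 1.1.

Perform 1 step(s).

f(x) = x³ - x - 1
f'(x) = 3x² - 1
x₀ = 1.1

Newton-Raphson formula: x_{n+1} = x_n - f(x_n)/f'(x_n)

Iteration 1:
  f(1.100000) = -0.769000
  f'(1.100000) = 2.630000
  x_1 = 1.100000 - (-0.769000)/2.630000 = 1.392395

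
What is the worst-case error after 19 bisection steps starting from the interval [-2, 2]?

Bisection error bound: |error| ≤ (b-a)/2^n
|error| ≤ (2 - (-2))/2^19 = 4/2^19
|error| ≤ 0.0000076294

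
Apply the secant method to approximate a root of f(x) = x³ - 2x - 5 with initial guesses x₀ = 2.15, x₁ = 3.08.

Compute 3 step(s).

f(x) = x³ - 2x - 5
x₀ = 2.15, x₁ = 3.08

Secant formula: x_{n+1} = x_n - f(x_n)(x_n - x_{n-1})/(f(x_n) - f(x_{n-1}))

Iteration 1:
  f(2.150000) = 0.638375
  f(3.080000) = 18.058112
  x_2 = 3.080000 - 18.058112×(3.080000 - 2.150000)/(18.058112 - 0.638375)
       = 2.115919
Iteration 2:
  f(3.080000) = 18.058112
  f(2.115919) = 0.241367
  x_3 = 2.115919 - 0.241367×(2.115919 - 3.080000)/(0.241367 - 18.058112)
       = 2.102858
Iteration 3:
  f(2.115919) = 0.241367
  f(2.102858) = 0.093147
  x_4 = 2.102858 - 0.093147×(2.102858 - 2.115919)/(0.093147 - 0.241367)
       = 2.094650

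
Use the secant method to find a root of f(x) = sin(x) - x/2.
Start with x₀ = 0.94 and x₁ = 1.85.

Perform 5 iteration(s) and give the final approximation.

f(x) = sin(x) - x/2
x₀ = 0.94, x₁ = 1.85

Secant formula: x_{n+1} = x_n - f(x_n)(x_n - x_{n-1})/(f(x_n) - f(x_{n-1}))

Iteration 1:
  f(0.940000) = 0.337558
  f(1.850000) = 0.036275
  x_2 = 1.850000 - 0.036275×(1.850000 - 0.940000)/(0.036275 - 0.337558)
       = 1.959566
Iteration 2:
  f(1.850000) = 0.036275
  f(1.959566) = -0.054407
  x_3 = 1.959566 - (-0.054407)×(1.959566 - 1.850000)/(-0.054407 - 0.036275)
       = 1.893829
Iteration 3:
  f(1.959566) = -0.054407
  f(1.893829) = 0.001362
  x_4 = 1.893829 - 0.001362×(1.893829 - 1.959566)/(0.001362 - (-0.054407))
       = 1.895435
Iteration 4:
  f(1.893829) = 0.001362
  f(1.895435) = 0.000048
  x_5 = 1.895435 - 0.000048×(1.895435 - 1.893829)/(0.000048 - 0.001362)
       = 1.895494
Iteration 5:
  f(1.895435) = 0.000048
  f(1.895494) = 0.000000
  x_6 = 1.895494 - 0.000000×(1.895494 - 1.895435)/(0.000000 - 0.000048)
       = 1.895494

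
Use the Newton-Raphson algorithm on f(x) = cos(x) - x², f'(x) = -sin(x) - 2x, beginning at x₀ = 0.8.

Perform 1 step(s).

f(x) = cos(x) - x²
f'(x) = -sin(x) - 2x
x₀ = 0.8

Newton-Raphson formula: x_{n+1} = x_n - f(x_n)/f'(x_n)

Iteration 1:
  f(0.800000) = 0.056707
  f'(0.800000) = -2.317356
  x_1 = 0.800000 - 0.056707/(-2.317356) = 0.824470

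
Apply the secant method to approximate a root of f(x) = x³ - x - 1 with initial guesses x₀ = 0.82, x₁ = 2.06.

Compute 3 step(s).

f(x) = x³ - x - 1
x₀ = 0.82, x₁ = 2.06

Secant formula: x_{n+1} = x_n - f(x_n)(x_n - x_{n-1})/(f(x_n) - f(x_{n-1}))

Iteration 1:
  f(0.820000) = -1.268632
  f(2.060000) = 5.681816
  x_2 = 2.060000 - 5.681816×(2.060000 - 0.820000)/(5.681816 - (-1.268632))
       = 1.046331
Iteration 2:
  f(2.060000) = 5.681816
  f(1.046331) = -0.900798
  x_3 = 1.046331 - (-0.900798)×(1.046331 - 2.060000)/(-0.900798 - 5.681816)
       = 1.185047
Iteration 3:
  f(1.046331) = -0.900798
  f(1.185047) = -0.520843
  x_4 = 1.185047 - (-0.520843)×(1.185047 - 1.046331)/(-0.520843 - (-0.900798))
       = 1.375198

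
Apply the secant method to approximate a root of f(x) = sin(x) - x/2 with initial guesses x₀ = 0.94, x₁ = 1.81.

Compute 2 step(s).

f(x) = sin(x) - x/2
x₀ = 0.94, x₁ = 1.81

Secant formula: x_{n+1} = x_n - f(x_n)(x_n - x_{n-1})/(f(x_n) - f(x_{n-1}))

Iteration 1:
  f(0.940000) = 0.337558
  f(1.810000) = 0.066527
  x_2 = 1.810000 - 0.066527×(1.810000 - 0.940000)/(0.066527 - 0.337558)
       = 2.023549
Iteration 2:
  f(1.810000) = 0.066527
  f(2.023549) = -0.112528
  x_3 = 2.023549 - (-0.112528)×(2.023549 - 1.810000)/(-0.112528 - 0.066527)
       = 1.889343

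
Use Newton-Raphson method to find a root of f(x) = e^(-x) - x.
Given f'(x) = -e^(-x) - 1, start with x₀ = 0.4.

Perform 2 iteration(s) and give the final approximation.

f(x) = e^(-x) - x
f'(x) = -e^(-x) - 1
x₀ = 0.4

Newton-Raphson formula: x_{n+1} = x_n - f(x_n)/f'(x_n)

Iteration 1:
  f(0.400000) = 0.270320
  f'(0.400000) = -1.670320
  x_1 = 0.400000 - 0.270320/(-1.670320) = 0.561837
Iteration 2:
  f(0.561837) = 0.008323
  f'(0.561837) = -1.570161
  x_2 = 0.561837 - 0.008323/(-1.570161) = 0.567138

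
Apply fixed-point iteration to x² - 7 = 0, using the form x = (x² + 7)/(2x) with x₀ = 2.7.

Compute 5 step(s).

Equation: x² - 7 = 0
Fixed-point form: x = (x² + 7)/(2x)
x₀ = 2.7

x_1 = g(2.700000) = 2.646296
x_2 = g(2.646296) = 2.645751
x_3 = g(2.645751) = 2.645751
x_4 = g(2.645751) = 2.645751
x_5 = g(2.645751) = 2.645751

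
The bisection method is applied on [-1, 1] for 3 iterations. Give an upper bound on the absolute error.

Bisection error bound: |error| ≤ (b-a)/2^n
|error| ≤ (1 - (-1))/2^3 = 2/2^3
|error| ≤ 0.2500000000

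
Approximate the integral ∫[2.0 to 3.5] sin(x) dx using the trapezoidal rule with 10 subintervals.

f(x) = sin(x)
a = 2.0, b = 3.5, n = 10
h = (b - a)/n = 0.150000

Trapezoidal rule: (h/2)[f(x₀) + 2f(x₁) + 2f(x₂) + ... + f(xₙ)]

x_0 = 2.0000, f(x_0) = 0.909297, coefficient = 1
x_1 = 2.1500, f(x_1) = 0.836899, coefficient = 2
x_2 = 2.3000, f(x_2) = 0.745705, coefficient = 2
x_3 = 2.4500, f(x_3) = 0.637765, coefficient = 2
x_4 = 2.6000, f(x_4) = 0.515501, coefficient = 2
x_5 = 2.7500, f(x_5) = 0.381661, coefficient = 2
x_6 = 2.9000, f(x_6) = 0.239249, coefficient = 2
x_7 = 3.0500, f(x_7) = 0.091465, coefficient = 2
x_8 = 3.2000, f(x_8) = -0.058374, coefficient = 2
x_9 = 3.3500, f(x_9) = -0.206902, coefficient = 2
x_10 = 3.5000, f(x_10) = -0.350783, coefficient = 1

I ≈ (0.150000/2) × 6.924452 = 0.519334
Exact value: 0.520310
Error: 0.000976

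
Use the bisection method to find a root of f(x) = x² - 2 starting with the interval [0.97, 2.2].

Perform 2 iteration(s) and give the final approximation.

f(x) = x² - 2
Initial interval: [0.97, 2.2]

Iteration 1:
  c_1 = (0.970000 + 2.200000)/2 = 1.585000
  f(c_1) = f(1.585000) = 0.512225
  f(a) × f(c) < 0, new interval: [0.970000, 1.585000]
Iteration 2:
  c_2 = (0.970000 + 1.585000)/2 = 1.277500
  f(c_2) = f(1.277500) = -0.367994
  f(a) × f(c) ≥ 0, new interval: [1.277500, 1.585000]

After 2 iteration(s), the approximation is c_2 = 1.277500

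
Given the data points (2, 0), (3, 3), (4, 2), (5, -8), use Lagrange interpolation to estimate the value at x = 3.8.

Lagrange interpolation formula:
P(x) = Σ yᵢ × Lᵢ(x)
where Lᵢ(x) = Π_{j≠i} (x - xⱼ)/(xᵢ - xⱼ)

L_0(3.8) = (3.8 - 3)/(2 - 3) × (3.8 - 4)/(2 - 4) × (3.8 - 5)/(2 - 5) = -0.032000
L_1(3.8) = (3.8 - 2)/(3 - 2) × (3.8 - 4)/(3 - 4) × (3.8 - 5)/(3 - 5) = 0.216000
L_2(3.8) = (3.8 - 2)/(4 - 2) × (3.8 - 3)/(4 - 3) × (3.8 - 5)/(4 - 5) = 0.864000
L_3(3.8) = (3.8 - 2)/(5 - 2) × (3.8 - 3)/(5 - 3) × (3.8 - 4)/(5 - 4) = -0.048000

P(3.8) = 0×L_0(3.8) + 3×L_1(3.8) + 2×L_2(3.8) + (-8)×L_3(3.8)
P(3.8) = 2.760000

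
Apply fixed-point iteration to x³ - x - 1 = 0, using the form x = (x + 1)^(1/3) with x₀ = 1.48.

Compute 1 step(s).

Equation: x³ - x - 1 = 0
Fixed-point form: x = (x + 1)^(1/3)
x₀ = 1.48

x_1 = g(1.480000) = 1.353580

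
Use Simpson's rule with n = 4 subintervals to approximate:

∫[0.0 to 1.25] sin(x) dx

f(x) = sin(x)
a = 0.0, b = 1.25, n = 4
h = (b - a)/n = 0.312500

Simpson's rule: (h/3)[f(x₀) + 4f(x₁) + 2f(x₂) + ... + f(xₙ)]

x_0 = 0.0000, f(x_0) = 0.000000, coefficient = 1
x_1 = 0.3125, f(x_1) = 0.307439, coefficient = 4
x_2 = 0.6250, f(x_2) = 0.585097, coefficient = 2
x_3 = 0.9375, f(x_3) = 0.806081, coefficient = 4
x_4 = 1.2500, f(x_4) = 0.948985, coefficient = 1

I ≈ (0.312500/3) × 6.573258 = 0.684714
Exact value: 0.684678
Error: 0.000037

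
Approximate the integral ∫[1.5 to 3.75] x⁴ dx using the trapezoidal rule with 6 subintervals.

f(x) = x⁴
a = 1.5, b = 3.75, n = 6
h = (b - a)/n = 0.375000

Trapezoidal rule: (h/2)[f(x₀) + 2f(x₁) + 2f(x₂) + ... + f(xₙ)]

x_0 = 1.5000, f(x_0) = 5.062500, coefficient = 1
x_1 = 1.8750, f(x_1) = 12.359619, coefficient = 2
x_2 = 2.2500, f(x_2) = 25.628906, coefficient = 2
x_3 = 2.6250, f(x_3) = 47.480713, coefficient = 2
x_4 = 3.0000, f(x_4) = 81.000000, coefficient = 2
x_5 = 3.3750, f(x_5) = 129.746338, coefficient = 2
x_6 = 3.7500, f(x_6) = 197.753906, coefficient = 1

I ≈ (0.375000/2) × 795.247559 = 149.108917
Exact value: 146.796680
Error: 2.312238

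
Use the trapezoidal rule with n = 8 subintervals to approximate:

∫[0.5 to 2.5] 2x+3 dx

f(x) = 2x+3
a = 0.5, b = 2.5, n = 8
h = (b - a)/n = 0.250000

Trapezoidal rule: (h/2)[f(x₀) + 2f(x₁) + 2f(x₂) + ... + f(xₙ)]

x_0 = 0.5000, f(x_0) = 4.000000, coefficient = 1
x_1 = 0.7500, f(x_1) = 4.500000, coefficient = 2
x_2 = 1.0000, f(x_2) = 5.000000, coefficient = 2
x_3 = 1.2500, f(x_3) = 5.500000, coefficient = 2
x_4 = 1.5000, f(x_4) = 6.000000, coefficient = 2
x_5 = 1.7500, f(x_5) = 6.500000, coefficient = 2
x_6 = 2.0000, f(x_6) = 7.000000, coefficient = 2
x_7 = 2.2500, f(x_7) = 7.500000, coefficient = 2
x_8 = 2.5000, f(x_8) = 8.000000, coefficient = 1

I ≈ (0.250000/2) × 96.000000 = 12.000000
Exact value: 12.000000
Error: 0.000000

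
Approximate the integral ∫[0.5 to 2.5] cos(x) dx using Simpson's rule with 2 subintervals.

f(x) = cos(x)
a = 0.5, b = 2.5, n = 2
h = (b - a)/n = 1.000000

Simpson's rule: (h/3)[f(x₀) + 4f(x₁) + 2f(x₂) + ... + f(xₙ)]

x_0 = 0.5000, f(x_0) = 0.877583, coefficient = 1
x_1 = 1.5000, f(x_1) = 0.070737, coefficient = 4
x_2 = 2.5000, f(x_2) = -0.801144, coefficient = 1

I ≈ (1.000000/3) × 0.359388 = 0.119796
Exact value: 0.119047
Error: 0.000749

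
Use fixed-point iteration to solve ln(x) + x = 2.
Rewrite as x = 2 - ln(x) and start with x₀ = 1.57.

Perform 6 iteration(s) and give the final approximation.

Equation: ln(x) + x = 2
Fixed-point form: x = 2 - ln(x)
x₀ = 1.57

x_1 = g(1.570000) = 1.548924
x_2 = g(1.548924) = 1.562439
x_3 = g(1.562439) = 1.553752
x_4 = g(1.553752) = 1.559327
x_5 = g(1.559327) = 1.555745
x_6 = g(1.555745) = 1.558045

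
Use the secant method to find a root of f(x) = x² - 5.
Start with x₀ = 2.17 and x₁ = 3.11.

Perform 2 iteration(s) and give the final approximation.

f(x) = x² - 5
x₀ = 2.17, x₁ = 3.11

Secant formula: x_{n+1} = x_n - f(x_n)(x_n - x_{n-1})/(f(x_n) - f(x_{n-1}))

Iteration 1:
  f(2.170000) = -0.291100
  f(3.110000) = 4.672100
  x_2 = 3.110000 - 4.672100×(3.110000 - 2.170000)/(4.672100 - (-0.291100))
       = 2.225133
Iteration 2:
  f(3.110000) = 4.672100
  f(2.225133) = -0.048785
  x_3 = 2.225133 - (-0.048785)×(2.225133 - 3.110000)/(-0.048785 - 4.672100)
       = 2.234277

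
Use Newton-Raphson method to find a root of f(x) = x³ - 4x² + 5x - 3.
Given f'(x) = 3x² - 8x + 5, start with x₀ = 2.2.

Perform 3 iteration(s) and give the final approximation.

f(x) = x³ - 4x² + 5x - 3
f'(x) = 3x² - 8x + 5
x₀ = 2.2

Newton-Raphson formula: x_{n+1} = x_n - f(x_n)/f'(x_n)

Iteration 1:
  f(2.200000) = -0.712000
  f'(2.200000) = 1.920000
  x_1 = 2.200000 - (-0.712000)/1.920000 = 2.570833
Iteration 2:
  f(2.570833) = 0.408541
  f'(2.570833) = 4.260885
  x_2 = 2.570833 - 0.408541/4.260885 = 2.474952
Iteration 3:
  f(2.474952) = 0.033249
  f'(2.474952) = 3.576543
  x_3 = 2.474952 - 0.033249/3.576543 = 2.465655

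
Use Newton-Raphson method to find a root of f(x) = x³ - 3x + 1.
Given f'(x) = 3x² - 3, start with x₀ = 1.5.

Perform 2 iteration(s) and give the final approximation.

f(x) = x³ - 3x + 1
f'(x) = 3x² - 3
x₀ = 1.5

Newton-Raphson formula: x_{n+1} = x_n - f(x_n)/f'(x_n)

Iteration 1:
  f(1.500000) = -0.125000
  f'(1.500000) = 3.750000
  x_1 = 1.500000 - (-0.125000)/3.750000 = 1.533333
Iteration 2:
  f(1.533333) = 0.005037
  f'(1.533333) = 4.053333
  x_2 = 1.533333 - 0.005037/4.053333 = 1.532091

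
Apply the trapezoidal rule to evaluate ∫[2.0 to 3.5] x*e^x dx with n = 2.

f(x) = x*e^x
a = 2.0, b = 3.5, n = 2
h = (b - a)/n = 0.750000

Trapezoidal rule: (h/2)[f(x₀) + 2f(x₁) + 2f(x₂) + ... + f(xₙ)]

x_0 = 2.0000, f(x_0) = 14.778112, coefficient = 1
x_1 = 2.7500, f(x_1) = 43.017238, coefficient = 2
x_2 = 3.5000, f(x_2) = 115.904082, coefficient = 1

I ≈ (0.750000/2) × 216.716669 = 81.268751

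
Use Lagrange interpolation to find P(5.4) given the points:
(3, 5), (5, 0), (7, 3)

Lagrange interpolation formula:
P(x) = Σ yᵢ × Lᵢ(x)
where Lᵢ(x) = Π_{j≠i} (x - xⱼ)/(xᵢ - xⱼ)

L_0(5.4) = (5.4 - 5)/(3 - 5) × (5.4 - 7)/(3 - 7) = -0.080000
L_1(5.4) = (5.4 - 3)/(5 - 3) × (5.4 - 7)/(5 - 7) = 0.960000
L_2(5.4) = (5.4 - 3)/(7 - 3) × (5.4 - 5)/(7 - 5) = 0.120000

P(5.4) = 5×L_0(5.4) + 0×L_1(5.4) + 3×L_2(5.4)
P(5.4) = -0.040000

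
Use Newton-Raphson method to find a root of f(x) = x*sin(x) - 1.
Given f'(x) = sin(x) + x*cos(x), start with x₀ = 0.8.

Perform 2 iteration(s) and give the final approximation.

f(x) = x*sin(x) - 1
f'(x) = sin(x) + x*cos(x)
x₀ = 0.8

Newton-Raphson formula: x_{n+1} = x_n - f(x_n)/f'(x_n)

Iteration 1:
  f(0.800000) = -0.426115
  f'(0.800000) = 1.274721
  x_1 = 0.800000 - (-0.426115)/1.274721 = 1.134281
Iteration 2:
  f(1.134281) = 0.027920
  f'(1.134281) = 1.385786
  x_2 = 1.134281 - 0.027920/1.385786 = 1.114134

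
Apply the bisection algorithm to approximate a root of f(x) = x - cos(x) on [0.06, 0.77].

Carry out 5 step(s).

f(x) = x - cos(x)
Initial interval: [0.06, 0.77]

Iteration 1:
  c_1 = (0.060000 + 0.770000)/2 = 0.415000
  f(c_1) = f(0.415000) = -0.500116
  f(a) × f(c) ≥ 0, new interval: [0.415000, 0.770000]
Iteration 2:
  c_2 = (0.415000 + 0.770000)/2 = 0.592500
  f(c_2) = f(0.592500) = -0.237047
  f(a) × f(c) ≥ 0, new interval: [0.592500, 0.770000]
Iteration 3:
  c_3 = (0.592500 + 0.770000)/2 = 0.681250
  f(c_3) = f(0.681250) = -0.095536
  f(a) × f(c) ≥ 0, new interval: [0.681250, 0.770000]
Iteration 4:
  c_4 = (0.681250 + 0.770000)/2 = 0.725625
  f(c_4) = f(0.725625) = -0.022460
  f(a) × f(c) ≥ 0, new interval: [0.725625, 0.770000]
Iteration 5:
  c_5 = (0.725625 + 0.770000)/2 = 0.747812
  f(c_5) = f(0.747812) = 0.014634
  f(a) × f(c) < 0, new interval: [0.725625, 0.747812]

After 5 iteration(s), the approximation is c_5 = 0.747812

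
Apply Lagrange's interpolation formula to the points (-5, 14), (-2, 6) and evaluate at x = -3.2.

Lagrange interpolation formula:
P(x) = Σ yᵢ × Lᵢ(x)
where Lᵢ(x) = Π_{j≠i} (x - xⱼ)/(xᵢ - xⱼ)

L_0(-3.2) = (-3.2 - (-2))/(-5 - (-2)) = 0.400000
L_1(-3.2) = (-3.2 - (-5))/(-2 - (-5)) = 0.600000

P(-3.2) = 14×L_0(-3.2) + 6×L_1(-3.2)
P(-3.2) = 9.200000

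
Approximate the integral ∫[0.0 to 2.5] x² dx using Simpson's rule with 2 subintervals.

f(x) = x²
a = 0.0, b = 2.5, n = 2
h = (b - a)/n = 1.250000

Simpson's rule: (h/3)[f(x₀) + 4f(x₁) + 2f(x₂) + ... + f(xₙ)]

x_0 = 0.0000, f(x_0) = 0.000000, coefficient = 1
x_1 = 1.2500, f(x_1) = 1.562500, coefficient = 4
x_2 = 2.5000, f(x_2) = 6.250000, coefficient = 1

I ≈ (1.250000/3) × 12.500000 = 5.208333
Exact value: 5.208333
Error: 0.000000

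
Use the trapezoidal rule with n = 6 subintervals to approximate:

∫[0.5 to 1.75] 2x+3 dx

f(x) = 2x+3
a = 0.5, b = 1.75, n = 6
h = (b - a)/n = 0.208333

Trapezoidal rule: (h/2)[f(x₀) + 2f(x₁) + 2f(x₂) + ... + f(xₙ)]

x_0 = 0.5000, f(x_0) = 4.000000, coefficient = 1
x_1 = 0.7083, f(x_1) = 4.416667, coefficient = 2
x_2 = 0.9167, f(x_2) = 4.833333, coefficient = 2
x_3 = 1.1250, f(x_3) = 5.250000, coefficient = 2
x_4 = 1.3333, f(x_4) = 5.666667, coefficient = 2
x_5 = 1.5417, f(x_5) = 6.083333, coefficient = 2
x_6 = 1.7500, f(x_6) = 6.500000, coefficient = 1

I ≈ (0.208333/2) × 63.000000 = 6.562500
Exact value: 6.562500
Error: 0.000000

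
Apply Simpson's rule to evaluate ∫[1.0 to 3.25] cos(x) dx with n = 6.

f(x) = cos(x)
a = 1.0, b = 3.25, n = 6
h = (b - a)/n = 0.375000

Simpson's rule: (h/3)[f(x₀) + 4f(x₁) + 2f(x₂) + ... + f(xₙ)]

x_0 = 1.0000, f(x_0) = 0.540302, coefficient = 1
x_1 = 1.3750, f(x_1) = 0.194548, coefficient = 4
x_2 = 1.7500, f(x_2) = -0.178246, coefficient = 2
x_3 = 2.1250, f(x_3) = -0.526266, coefficient = 4
x_4 = 2.5000, f(x_4) = -0.801144, coefficient = 2
x_5 = 2.8750, f(x_5) = -0.964674, coefficient = 4
x_6 = 3.2500, f(x_6) = -0.994130, coefficient = 1

I ≈ (0.375000/3) × -7.598178 = -0.949772
Exact value: -0.949666
Error: 0.000106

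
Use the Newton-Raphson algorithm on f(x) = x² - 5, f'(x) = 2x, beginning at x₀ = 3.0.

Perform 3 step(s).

f(x) = x² - 5
f'(x) = 2x
x₀ = 3.0

Newton-Raphson formula: x_{n+1} = x_n - f(x_n)/f'(x_n)

Iteration 1:
  f(3.000000) = 4.000000
  f'(3.000000) = 6.000000
  x_1 = 3.000000 - 4.000000/6.000000 = 2.333333
Iteration 2:
  f(2.333333) = 0.444444
  f'(2.333333) = 4.666667
  x_2 = 2.333333 - 0.444444/4.666667 = 2.238095
Iteration 3:
  f(2.238095) = 0.009070
  f'(2.238095) = 4.476190
  x_3 = 2.238095 - 0.009070/4.476190 = 2.236069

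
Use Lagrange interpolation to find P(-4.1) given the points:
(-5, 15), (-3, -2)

Lagrange interpolation formula:
P(x) = Σ yᵢ × Lᵢ(x)
where Lᵢ(x) = Π_{j≠i} (x - xⱼ)/(xᵢ - xⱼ)

L_0(-4.1) = (-4.1 - (-3))/(-5 - (-3)) = 0.550000
L_1(-4.1) = (-4.1 - (-5))/(-3 - (-5)) = 0.450000

P(-4.1) = 15×L_0(-4.1) + (-2)×L_1(-4.1)
P(-4.1) = 7.350000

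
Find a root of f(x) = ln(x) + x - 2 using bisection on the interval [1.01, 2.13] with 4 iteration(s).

f(x) = ln(x) + x - 2
Initial interval: [1.01, 2.13]

Iteration 1:
  c_1 = (1.010000 + 2.130000)/2 = 1.570000
  f(c_1) = f(1.570000) = 0.021076
  f(a) × f(c) < 0, new interval: [1.010000, 1.570000]
Iteration 2:
  c_2 = (1.010000 + 1.570000)/2 = 1.290000
  f(c_2) = f(1.290000) = -0.455358
  f(a) × f(c) ≥ 0, new interval: [1.290000, 1.570000]
Iteration 3:
  c_3 = (1.290000 + 1.570000)/2 = 1.430000
  f(c_3) = f(1.430000) = -0.212326
  f(a) × f(c) ≥ 0, new interval: [1.430000, 1.570000]
Iteration 4:
  c_4 = (1.430000 + 1.570000)/2 = 1.500000
  f(c_4) = f(1.500000) = -0.094535
  f(a) × f(c) ≥ 0, new interval: [1.500000, 1.570000]

After 4 iteration(s), the approximation is c_4 = 1.500000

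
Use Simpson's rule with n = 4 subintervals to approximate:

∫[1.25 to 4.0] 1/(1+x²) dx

f(x) = 1/(1+x²)
a = 1.25, b = 4.0, n = 4
h = (b - a)/n = 0.687500

Simpson's rule: (h/3)[f(x₀) + 4f(x₁) + 2f(x₂) + ... + f(xₙ)]

x_0 = 1.2500, f(x_0) = 0.390244, coefficient = 1
x_1 = 1.9375, f(x_1) = 0.210353, coefficient = 4
x_2 = 2.6250, f(x_2) = 0.126733, coefficient = 2
x_3 = 3.3125, f(x_3) = 0.083524, coefficient = 4
x_4 = 4.0000, f(x_4) = 0.058824, coefficient = 1

I ≈ (0.687500/3) × 1.878041 = 0.430384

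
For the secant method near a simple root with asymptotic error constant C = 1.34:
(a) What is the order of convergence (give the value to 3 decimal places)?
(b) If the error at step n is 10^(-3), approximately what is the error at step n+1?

(a) Secant method has superlinear convergence with order φ = (1+√5)/2 ≈ 1.618.
    This means |e_{n+1}| ≈ C|e_n|^1.618.

(b) With |e_n| = 10^(-3) and C = 1.34:
    |e_{n+1}| ≈ 1.34 × (10^(-3))^1.618 = 1.34 × 10^(-4.85)

(a) ≈ 1.618 (golden ratio); (b) |e_{n+1}| ≈ 1.875e-05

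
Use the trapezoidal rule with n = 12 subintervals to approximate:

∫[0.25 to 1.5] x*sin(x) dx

f(x) = x*sin(x)
a = 0.25, b = 1.5, n = 12
h = (b - a)/n = 0.104167

Trapezoidal rule: (h/2)[f(x₀) + 2f(x₁) + 2f(x₂) + ... + f(xₙ)]

x_0 = 0.2500, f(x_0) = 0.061851, coefficient = 1
x_1 = 0.3542, f(x_1) = 0.122828, coefficient = 2
x_2 = 0.4583, f(x_2) = 0.202791, coefficient = 2
x_3 = 0.5625, f(x_3) = 0.299983, coefficient = 2
x_4 = 0.6667, f(x_4) = 0.412247, coefficient = 2
x_5 = 0.7708, f(x_5) = 0.537065, coefficient = 2
x_6 = 0.8750, f(x_6) = 0.671601, coefficient = 2
x_7 = 0.9792, f(x_7) = 0.812741, coefficient = 2
x_8 = 1.0833, f(x_8) = 0.957151, coefficient = 2
x_9 = 1.1875, f(x_9) = 1.101331, coefficient = 2
x_10 = 1.2917, f(x_10) = 1.241673, coefficient = 2
x_11 = 1.3958, f(x_11) = 1.374523, coefficient = 2
x_12 = 1.5000, f(x_12) = 1.496242, coefficient = 1

I ≈ (0.104167/2) × 17.025962 = 0.886769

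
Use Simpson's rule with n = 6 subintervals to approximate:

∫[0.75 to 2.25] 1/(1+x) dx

f(x) = 1/(1+x)
a = 0.75, b = 2.25, n = 6
h = (b - a)/n = 0.250000

Simpson's rule: (h/3)[f(x₀) + 4f(x₁) + 2f(x₂) + ... + f(xₙ)]

x_0 = 0.7500, f(x_0) = 0.571429, coefficient = 1
x_1 = 1.0000, f(x_1) = 0.500000, coefficient = 4
x_2 = 1.2500, f(x_2) = 0.444444, coefficient = 2
x_3 = 1.5000, f(x_3) = 0.400000, coefficient = 4
x_4 = 1.7500, f(x_4) = 0.363636, coefficient = 2
x_5 = 2.0000, f(x_5) = 0.333333, coefficient = 4
x_6 = 2.2500, f(x_6) = 0.307692, coefficient = 1

I ≈ (0.250000/3) × 7.428616 = 0.619051
Exact value: 0.619039
Error: 0.000012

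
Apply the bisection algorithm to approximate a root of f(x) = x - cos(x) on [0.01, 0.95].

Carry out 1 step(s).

f(x) = x - cos(x)
Initial interval: [0.01, 0.95]

Iteration 1:
  c_1 = (0.010000 + 0.950000)/2 = 0.480000
  f(c_1) = f(0.480000) = -0.406995
  f(a) × f(c) ≥ 0, new interval: [0.480000, 0.950000]

After 1 iteration(s), the approximation is c_1 = 0.480000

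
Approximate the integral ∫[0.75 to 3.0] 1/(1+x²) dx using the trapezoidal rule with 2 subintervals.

f(x) = 1/(1+x²)
a = 0.75, b = 3.0, n = 2
h = (b - a)/n = 1.125000

Trapezoidal rule: (h/2)[f(x₀) + 2f(x₁) + 2f(x₂) + ... + f(xₙ)]

x_0 = 0.7500, f(x_0) = 0.640000, coefficient = 1
x_1 = 1.8750, f(x_1) = 0.221453, coefficient = 2
x_2 = 3.0000, f(x_2) = 0.100000, coefficient = 1

I ≈ (1.125000/2) × 1.182907 = 0.665385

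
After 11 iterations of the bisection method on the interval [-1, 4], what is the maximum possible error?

Bisection error bound: |error| ≤ (b-a)/2^n
|error| ≤ (4 - (-1))/2^11 = 5/2^11
|error| ≤ 0.0024414062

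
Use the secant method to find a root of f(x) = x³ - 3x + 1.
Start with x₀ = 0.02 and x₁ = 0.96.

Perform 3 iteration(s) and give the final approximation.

f(x) = x³ - 3x + 1
x₀ = 0.02, x₁ = 0.96

Secant formula: x_{n+1} = x_n - f(x_n)(x_n - x_{n-1})/(f(x_n) - f(x_{n-1}))

Iteration 1:
  f(0.020000) = 0.940008
  f(0.960000) = -0.995264
  x_2 = 0.960000 - (-0.995264)×(0.960000 - 0.020000)/(-0.995264 - 0.940008)
       = 0.476581
Iteration 2:
  f(0.960000) = -0.995264
  f(0.476581) = -0.321496
  x_3 = 0.476581 - (-0.321496)×(0.476581 - 0.960000)/(-0.321496 - (-0.995264))
       = 0.245911
Iteration 3:
  f(0.476581) = -0.321496
  f(0.245911) = 0.277137
  x_4 = 0.245911 - 0.277137×(0.245911 - 0.476581)/(0.277137 - (-0.321496))
       = 0.352699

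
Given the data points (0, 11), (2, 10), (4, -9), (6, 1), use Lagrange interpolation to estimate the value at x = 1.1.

Lagrange interpolation formula:
P(x) = Σ yᵢ × Lᵢ(x)
where Lᵢ(x) = Π_{j≠i} (x - xⱼ)/(xᵢ - xⱼ)

L_0(1.1) = (1.1 - 2)/(0 - 2) × (1.1 - 4)/(0 - 4) × (1.1 - 6)/(0 - 6) = 0.266437
L_1(1.1) = (1.1 - 0)/(2 - 0) × (1.1 - 4)/(2 - 4) × (1.1 - 6)/(2 - 6) = 0.976938
L_2(1.1) = (1.1 - 0)/(4 - 0) × (1.1 - 2)/(4 - 2) × (1.1 - 6)/(4 - 6) = -0.303187
L_3(1.1) = (1.1 - 0)/(6 - 0) × (1.1 - 2)/(6 - 2) × (1.1 - 4)/(6 - 4) = 0.059812

P(1.1) = 11×L_0(1.1) + 10×L_1(1.1) + (-9)×L_2(1.1) + 1×L_3(1.1)
P(1.1) = 15.488687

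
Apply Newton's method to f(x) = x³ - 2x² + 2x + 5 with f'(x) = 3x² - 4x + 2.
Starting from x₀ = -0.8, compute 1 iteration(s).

f(x) = x³ - 2x² + 2x + 5
f'(x) = 3x² - 4x + 2
x₀ = -0.8

Newton-Raphson formula: x_{n+1} = x_n - f(x_n)/f'(x_n)

Iteration 1:
  f(-0.800000) = 1.608000
  f'(-0.800000) = 7.120000
  x_1 = -0.800000 - 1.608000/7.120000 = -1.025843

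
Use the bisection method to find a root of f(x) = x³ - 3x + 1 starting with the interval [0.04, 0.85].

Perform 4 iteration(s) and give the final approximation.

f(x) = x³ - 3x + 1
Initial interval: [0.04, 0.85]

Iteration 1:
  c_1 = (0.040000 + 0.850000)/2 = 0.445000
  f(c_1) = f(0.445000) = -0.246879
  f(a) × f(c) < 0, new interval: [0.040000, 0.445000]
Iteration 2:
  c_2 = (0.040000 + 0.445000)/2 = 0.242500
  f(c_2) = f(0.242500) = 0.286761
  f(a) × f(c) ≥ 0, new interval: [0.242500, 0.445000]
Iteration 3:
  c_3 = (0.242500 + 0.445000)/2 = 0.343750
  f(c_3) = f(0.343750) = 0.009369
  f(a) × f(c) ≥ 0, new interval: [0.343750, 0.445000]
Iteration 4:
  c_4 = (0.343750 + 0.445000)/2 = 0.394375
  f(c_4) = f(0.394375) = -0.121787
  f(a) × f(c) < 0, new interval: [0.343750, 0.394375]

After 4 iteration(s), the approximation is c_4 = 0.394375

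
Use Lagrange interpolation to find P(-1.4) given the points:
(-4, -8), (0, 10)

Lagrange interpolation formula:
P(x) = Σ yᵢ × Lᵢ(x)
where Lᵢ(x) = Π_{j≠i} (x - xⱼ)/(xᵢ - xⱼ)

L_0(-1.4) = (-1.4 - 0)/(-4 - 0) = 0.350000
L_1(-1.4) = (-1.4 - (-4))/(0 - (-4)) = 0.650000

P(-1.4) = (-8)×L_0(-1.4) + 10×L_1(-1.4)
P(-1.4) = 3.700000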